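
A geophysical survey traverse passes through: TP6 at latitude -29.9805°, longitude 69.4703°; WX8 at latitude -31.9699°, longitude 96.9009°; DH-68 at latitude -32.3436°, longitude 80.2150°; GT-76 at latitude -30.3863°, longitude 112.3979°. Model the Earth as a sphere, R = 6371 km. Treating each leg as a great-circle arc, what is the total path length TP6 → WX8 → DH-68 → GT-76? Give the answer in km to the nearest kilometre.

TP6→WX8: c = 0.410851 rad, d = 2617.53 km
WX8→DH-68: c = 0.246386 rad, d = 1569.72 km
DH-68→GT-76: c = 0.479040 rad, d = 3051.96 km
Total = 2617.53 + 1569.72 + 3051.96 = 7239.22 km

7239 km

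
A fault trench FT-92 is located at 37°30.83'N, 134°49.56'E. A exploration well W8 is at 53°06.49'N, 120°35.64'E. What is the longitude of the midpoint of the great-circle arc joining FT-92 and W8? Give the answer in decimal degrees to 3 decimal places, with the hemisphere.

FT-92: φ = +37.51383°, λ = +134.82600°
W8: φ = +53.10817°, λ = +120.59400°
Bx = cos φ₂ cos Δλ = 0.581882,  By = cos φ₂ sin Δλ = -0.147585
φₘ = atan2(sin φ₁ + sin φ₂, √((cos φ₁ + Bx)² + By²)) = 45.52822°
λₘ = λ₁ + atan2(By, cos φ₁ + Bx) = 128.70005°

128.700°E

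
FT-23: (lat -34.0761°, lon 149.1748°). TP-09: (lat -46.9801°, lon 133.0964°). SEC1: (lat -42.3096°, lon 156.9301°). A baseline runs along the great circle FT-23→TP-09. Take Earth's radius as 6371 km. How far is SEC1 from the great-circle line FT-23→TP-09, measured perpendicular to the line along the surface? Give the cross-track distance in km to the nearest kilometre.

1085 km

δ₁₃ = central angle FT-23→SEC1 = 0.178619 rad  (haversine)
θ₁₃ = bearing FT-23→SEC1 = 145.829°,  θ₁₂ = bearing FT-23→TP-09 = 218.415°
dₓₜ = R·arcsin(sin δ₁₃ · sin(θ₁₃ − θ₁₂)) = 6371·arcsin(0.17767·sin(-72.586°)) = -1085.302 km
|dₓₜ| = 1085.302 km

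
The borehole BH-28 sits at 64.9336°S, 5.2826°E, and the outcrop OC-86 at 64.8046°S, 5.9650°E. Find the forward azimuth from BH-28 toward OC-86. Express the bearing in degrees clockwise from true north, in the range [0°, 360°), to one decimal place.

66.3°

Δλ = 0.6824°
y = sin Δλ · cos φ₂ = 0.005070
x = cos φ₁ sin φ₂ − sin φ₁ cos φ₂ cos Δλ = 0.002224
θ = atan2(y, x) = 66.3142° → 66.3142° (mod 360°)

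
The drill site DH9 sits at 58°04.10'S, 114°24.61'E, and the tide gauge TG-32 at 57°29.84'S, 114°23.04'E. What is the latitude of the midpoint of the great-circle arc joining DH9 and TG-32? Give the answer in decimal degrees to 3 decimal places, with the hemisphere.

DH9: φ = -58.06833°, λ = +114.41017°
TG-32: φ = -57.49733°, λ = +114.38400°
Bx = cos φ₂ cos Δλ = 0.537339,  By = cos φ₂ sin Δλ = -0.000245
φₘ = atan2(sin φ₁ + sin φ₂, √((cos φ₁ + Bx)² + By²)) = -57.78283°
λₘ = λ₁ + atan2(By, cos φ₁ + Bx) = 114.39698°

57.783°S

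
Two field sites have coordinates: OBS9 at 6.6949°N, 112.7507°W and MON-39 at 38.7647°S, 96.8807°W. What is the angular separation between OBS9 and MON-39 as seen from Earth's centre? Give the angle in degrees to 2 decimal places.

Δφ = -45.4596°,  Δλ = 15.8700°
a = sin²(Δφ/2) + cos φ₁ cos φ₂ sin²(Δλ/2) = 0.164052
c = 2·arcsin(√a) = 0.834032 rad = 47.7865°

47.79°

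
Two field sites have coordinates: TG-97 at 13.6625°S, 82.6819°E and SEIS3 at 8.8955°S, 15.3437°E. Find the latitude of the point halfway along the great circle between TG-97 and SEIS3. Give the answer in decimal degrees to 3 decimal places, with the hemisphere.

Bx = cos φ₂ cos Δλ = 0.380657,  By = cos φ₂ sin Δλ = -0.911696
φₘ = atan2(sin φ₁ + sin φ₂, √((cos φ₁ + Bx)² + By²)) = -13.47586°
λₘ = λ₁ + atan2(By, cos φ₁ + Bx) = 48.69596°

13.476°S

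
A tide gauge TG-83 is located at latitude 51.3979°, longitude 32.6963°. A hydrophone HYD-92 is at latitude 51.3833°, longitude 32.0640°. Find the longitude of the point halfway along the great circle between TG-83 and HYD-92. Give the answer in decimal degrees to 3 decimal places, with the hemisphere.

32.380°E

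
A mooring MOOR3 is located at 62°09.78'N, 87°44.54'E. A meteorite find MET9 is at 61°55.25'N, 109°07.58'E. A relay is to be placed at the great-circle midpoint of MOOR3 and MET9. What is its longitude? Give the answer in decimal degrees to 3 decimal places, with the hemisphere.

MOOR3: φ = +62.16300°, λ = +87.74233°
MET9: φ = +61.92083°, λ = +109.12633°
Bx = cos φ₂ cos Δλ = 0.438288,  By = cos φ₂ sin Δλ = 0.171622
φₘ = atan2(sin φ₁ + sin φ₂, √((cos φ₁ + Bx)² + By²)) = 62.45541°
λₘ = λ₁ + atan2(By, cos φ₁ + Bx) = 98.47741°

98.477°E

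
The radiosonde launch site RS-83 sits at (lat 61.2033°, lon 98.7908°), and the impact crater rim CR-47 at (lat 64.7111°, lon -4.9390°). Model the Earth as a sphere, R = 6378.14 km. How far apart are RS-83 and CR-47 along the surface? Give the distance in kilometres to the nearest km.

Δφ = 3.5078°,  Δλ = -103.7298°
a = sin²(Δφ/2) + cos φ₁ cos φ₂ sin²(Δλ/2) = 0.128244
c = 2·arcsin(√a) = 0.732490 rad = 41.9686°
d = R·c = 6378.14 × 0.732490 = 4671.9 km

4672 km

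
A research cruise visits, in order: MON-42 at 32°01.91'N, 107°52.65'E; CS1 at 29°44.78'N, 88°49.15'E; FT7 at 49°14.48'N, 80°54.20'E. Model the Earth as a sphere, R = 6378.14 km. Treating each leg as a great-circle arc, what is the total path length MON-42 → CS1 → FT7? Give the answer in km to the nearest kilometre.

MON-42: φ = +32.03183°, λ = +107.87750°
CS1: φ = +29.74633°, λ = +88.81917°
FT7: φ = +49.24133°, λ = +80.90333°
MON-42→CS1: c = 0.287840 rad, d = 1835.88 km
CS1→FT7: c = 0.356083 rad, d = 2271.15 km
Total = 1835.88 + 2271.15 = 4107.03 km

4107 km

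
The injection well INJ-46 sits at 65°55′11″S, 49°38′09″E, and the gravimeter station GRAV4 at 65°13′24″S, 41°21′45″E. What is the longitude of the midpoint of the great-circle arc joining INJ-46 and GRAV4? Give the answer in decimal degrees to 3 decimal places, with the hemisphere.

INJ-46: φ = -65.91972°, λ = +49.63583°
GRAV4: φ = -65.22333°, λ = +41.36250°
Bx = cos φ₂ cos Δλ = 0.414721,  By = cos φ₂ sin Δλ = -0.060304
φₘ = atan2(sin φ₁ + sin φ₂, √((cos φ₁ + Bx)² + By²)) = -65.62775°
λₘ = λ₁ + atan2(By, cos φ₁ + Bx) = 45.44372°

45.444°E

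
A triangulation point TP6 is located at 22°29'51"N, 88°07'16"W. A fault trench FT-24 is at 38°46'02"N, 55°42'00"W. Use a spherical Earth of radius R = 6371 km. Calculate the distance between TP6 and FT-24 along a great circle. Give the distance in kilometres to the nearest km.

TP6: φ = +22.49750°, λ = -88.12111°
FT-24: φ = +38.76722°, λ = -55.70000°
Δφ = 16.2697°,  Δλ = 32.4211°
a = sin²(Δφ/2) + cos φ₁ cos φ₂ sin²(Δλ/2) = 0.076164
c = 2·arcsin(√a) = 0.559216 rad = 32.0407°
d = R·c = 6371 × 0.559216 = 3562.8 km

3563 km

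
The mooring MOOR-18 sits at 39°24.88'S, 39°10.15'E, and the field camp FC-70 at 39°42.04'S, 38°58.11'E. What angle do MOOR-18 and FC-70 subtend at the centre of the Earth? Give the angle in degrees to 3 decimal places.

MOOR-18: φ = -39.41467°, λ = +39.16917°
FC-70: φ = -39.70067°, λ = +38.96850°
Δφ = -0.2860°,  Δλ = -0.2007°
a = sin²(Δφ/2) + cos φ₁ cos φ₂ sin²(Δλ/2) = 0.000008
c = 2·arcsin(√a) = 0.005675 rad = 0.3252°

0.325°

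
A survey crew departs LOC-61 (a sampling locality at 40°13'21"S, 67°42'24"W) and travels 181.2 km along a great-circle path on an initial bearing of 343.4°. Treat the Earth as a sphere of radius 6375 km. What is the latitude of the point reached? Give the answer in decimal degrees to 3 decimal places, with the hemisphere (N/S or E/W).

38.660°S

LOC-61: φ = -40.22250°, λ = -67.70667°
δ = d/R = 181.2/6375 = 0.028424 rad
φ₂ = arcsin(sin φ₁ cos δ + cos φ₁ sin δ cos θ)
   = arcsin(-0.64576·0.99960 + 0.76354·0.02842·0.95832) = -38.66028°
λ₂ = λ₁ + atan2(sin θ sin δ cos φ₁, cos δ − sin φ₁ sin φ₂) = -68.30242°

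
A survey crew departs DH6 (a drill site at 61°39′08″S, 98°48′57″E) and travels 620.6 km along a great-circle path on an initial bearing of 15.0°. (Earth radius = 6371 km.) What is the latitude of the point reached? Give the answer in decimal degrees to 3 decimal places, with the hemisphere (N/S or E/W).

56.233°S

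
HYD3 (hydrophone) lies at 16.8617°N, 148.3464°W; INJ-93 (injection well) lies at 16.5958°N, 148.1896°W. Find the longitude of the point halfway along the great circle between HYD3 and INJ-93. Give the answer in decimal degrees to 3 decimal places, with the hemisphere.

148.268°W

Bx = cos φ₂ cos Δλ = 0.958340,  By = cos φ₂ sin Δλ = 0.002623
φₘ = atan2(sin φ₁ + sin φ₂, √((cos φ₁ + Bx)² + By²)) = 16.72876°
λₘ = λ₁ + atan2(By, cos φ₁ + Bx) = -148.26795°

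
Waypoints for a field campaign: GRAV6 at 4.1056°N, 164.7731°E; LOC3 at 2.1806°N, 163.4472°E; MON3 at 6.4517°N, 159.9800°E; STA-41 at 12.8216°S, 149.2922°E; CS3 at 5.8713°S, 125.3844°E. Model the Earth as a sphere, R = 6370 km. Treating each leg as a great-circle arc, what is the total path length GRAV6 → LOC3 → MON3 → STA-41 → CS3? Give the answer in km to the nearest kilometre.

6049 km

GRAV6→LOC3: c = 0.040776 rad, d = 259.74 km
LOC3→MON3: c = 0.095898 rad, d = 610.87 km
MON3→STA-41: c = 0.384071 rad, d = 2446.53 km
STA-41→CS3: c = 0.428888 rad, d = 2732.02 km
Total = 259.74 + 610.87 + 2446.53 + 2732.02 = 6049.16 km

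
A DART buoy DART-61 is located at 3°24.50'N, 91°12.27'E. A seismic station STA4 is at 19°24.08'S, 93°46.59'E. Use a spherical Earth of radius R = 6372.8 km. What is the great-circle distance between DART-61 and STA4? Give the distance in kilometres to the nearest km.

DART-61: φ = +3.40833°, λ = +91.20450°
STA4: φ = -19.40133°, λ = +93.77650°
Δφ = -22.8097°,  Δλ = 2.5720°
a = sin²(Δφ/2) + cos φ₁ cos φ₂ sin²(Δλ/2) = 0.039575
c = 2·arcsin(√a) = 0.400543 rad = 22.9494°
d = R·c = 6372.8 × 0.400543 = 2552.6 km

2553 km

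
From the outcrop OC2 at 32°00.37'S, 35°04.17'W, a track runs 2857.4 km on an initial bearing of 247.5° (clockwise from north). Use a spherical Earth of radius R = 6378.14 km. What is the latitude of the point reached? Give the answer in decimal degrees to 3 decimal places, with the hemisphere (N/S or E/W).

OC2: φ = -32.00617°, λ = -35.06950°
δ = d/R = 2857.4/6378.14 = 0.447999 rad
φ₂ = arcsin(sin φ₁ cos δ + cos φ₁ sin δ cos θ)
   = arcsin(-0.53001·0.90132 + 0.84799·0.43316·-0.38268) = -38.19016°
λ₂ = λ₁ + atan2(sin θ sin δ cos φ₁, cos δ − sin φ₁ sin φ₂) = -65.67818°

38.190°S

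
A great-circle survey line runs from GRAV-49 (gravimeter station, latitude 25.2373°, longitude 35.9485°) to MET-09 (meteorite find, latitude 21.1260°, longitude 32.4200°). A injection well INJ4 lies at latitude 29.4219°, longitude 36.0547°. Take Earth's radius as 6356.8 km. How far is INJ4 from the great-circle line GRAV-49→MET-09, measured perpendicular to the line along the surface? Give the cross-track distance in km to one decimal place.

δ₁₃ = central angle GRAV-49→INJ4 = 0.073054 rad  (haversine)
θ₁₃ = bearing GRAV-49→INJ4 = 1.267°,  θ₁₂ = bearing GRAV-49→MET-09 = 218.982°
dₓₜ = R·arcsin(sin δ₁₃ · sin(θ₁₃ − θ₁₂)) = 6356.8·arcsin(0.07299·sin(-217.714°)) = 283.918 km
|dₓₜ| = 283.918 km

283.9 km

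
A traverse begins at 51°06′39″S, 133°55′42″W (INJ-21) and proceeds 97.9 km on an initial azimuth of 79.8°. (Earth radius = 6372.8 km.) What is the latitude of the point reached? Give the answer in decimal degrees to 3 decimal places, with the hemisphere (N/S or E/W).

50.947°S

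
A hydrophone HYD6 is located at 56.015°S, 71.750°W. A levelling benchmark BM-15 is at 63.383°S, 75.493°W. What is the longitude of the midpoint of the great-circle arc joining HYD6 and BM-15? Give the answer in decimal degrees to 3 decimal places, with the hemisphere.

Bx = cos φ₂ cos Δλ = 0.447069,  By = cos φ₂ sin Δλ = -0.029248
φₘ = atan2(sin φ₁ + sin φ₂, √((cos φ₁ + Bx)² + By²)) = -59.71215°
λₘ = λ₁ + atan2(By, cos φ₁ + Bx) = -73.41523°

73.415°W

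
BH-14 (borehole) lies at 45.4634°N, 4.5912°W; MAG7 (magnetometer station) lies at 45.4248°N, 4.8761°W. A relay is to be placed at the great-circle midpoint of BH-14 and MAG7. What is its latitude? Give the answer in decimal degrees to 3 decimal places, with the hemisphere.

Bx = cos φ₂ cos Δλ = 0.701836,  By = cos φ₂ sin Δλ = -0.003490
φₘ = atan2(sin φ₁ + sin φ₂, √((cos φ₁ + Bx)² + By²)) = 45.44419°
λₘ = λ₁ + atan2(By, cos φ₁ + Bx) = -4.73370°

45.444°N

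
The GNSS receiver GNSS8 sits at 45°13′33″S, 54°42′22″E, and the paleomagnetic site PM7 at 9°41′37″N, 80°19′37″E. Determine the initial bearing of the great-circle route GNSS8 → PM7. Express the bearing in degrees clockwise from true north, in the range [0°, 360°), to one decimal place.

29.6°

GNSS8: φ = -45.22583°, λ = +54.70611°
PM7: φ = +9.69361°, λ = +80.32694°
Δλ = 25.6208°
y = sin Δλ · cos φ₂ = 0.426240
x = cos φ₁ sin φ₂ − sin φ₁ cos φ₂ cos Δλ = 0.749542
θ = atan2(y, x) = 29.6255° → 29.6255° (mod 360°)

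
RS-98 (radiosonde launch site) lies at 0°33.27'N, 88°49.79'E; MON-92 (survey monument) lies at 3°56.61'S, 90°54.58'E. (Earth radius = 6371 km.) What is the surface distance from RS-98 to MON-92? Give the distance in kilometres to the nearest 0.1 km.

551.0 km

RS-98: φ = +0.55450°, λ = +88.82983°
MON-92: φ = -3.94350°, λ = +90.90967°
Δφ = -4.4980°,  Δλ = 2.0798°
a = sin²(Δφ/2) + cos φ₁ cos φ₂ sin²(Δλ/2) = 0.001869
c = 2·arcsin(√a) = 0.086480 rad = 4.9550°
d = R·c = 6371 × 0.086480 = 551.0 km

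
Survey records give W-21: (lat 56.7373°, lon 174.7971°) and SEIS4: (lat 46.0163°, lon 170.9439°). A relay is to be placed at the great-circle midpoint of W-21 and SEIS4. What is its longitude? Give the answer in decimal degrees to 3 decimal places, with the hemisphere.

Bx = cos φ₂ cos Δλ = 0.692884,  By = cos φ₂ sin Δλ = -0.046668
φₘ = atan2(sin φ₁ + sin φ₂, √((cos φ₁ + Bx)² + By²)) = 51.39238°
λₘ = λ₁ + atan2(By, cos φ₁ + Bx) = 172.64415°

172.644°E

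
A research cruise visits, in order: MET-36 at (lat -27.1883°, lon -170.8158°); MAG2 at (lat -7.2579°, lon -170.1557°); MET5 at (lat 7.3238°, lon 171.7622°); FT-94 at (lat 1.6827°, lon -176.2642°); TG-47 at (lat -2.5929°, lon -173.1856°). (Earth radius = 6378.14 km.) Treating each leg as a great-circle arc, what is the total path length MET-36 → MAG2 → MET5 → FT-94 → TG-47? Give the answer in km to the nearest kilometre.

6857 km

MET-36→MAG2: c = 0.348023 rad, d = 2219.74 km
MAG2→MET5: c = 0.404758 rad, d = 2581.60 km
MET5→FT-94: c = 0.230347 rad, d = 1469.18 km
FT-94→TG-47: c = 0.091947 rad, d = 586.45 km
Total = 2219.74 + 2581.60 + 1469.18 + 586.45 = 6856.98 km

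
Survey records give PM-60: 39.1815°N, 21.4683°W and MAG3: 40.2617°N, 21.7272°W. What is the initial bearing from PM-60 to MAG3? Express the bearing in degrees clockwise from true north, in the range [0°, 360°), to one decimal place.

349.6°

Δλ = -0.2589°
y = sin Δλ · cos φ₂ = -0.003448
x = cos φ₁ sin φ₂ − sin φ₁ cos φ₂ cos Δλ = 0.018857
θ = atan2(y, x) = -10.3627° → 349.6373° (mod 360°)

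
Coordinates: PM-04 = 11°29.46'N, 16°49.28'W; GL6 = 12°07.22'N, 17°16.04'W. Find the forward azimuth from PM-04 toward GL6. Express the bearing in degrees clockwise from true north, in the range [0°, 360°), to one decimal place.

PM-04: φ = +11.49100°, λ = -16.82133°
GL6: φ = +12.12033°, λ = -17.26733°
Δλ = -0.4460°
y = sin Δλ · cos φ₂ = -0.007611
x = cos φ₁ sin φ₂ − sin φ₁ cos φ₂ cos Δλ = 0.010990
θ = atan2(y, x) = -34.7035° → 325.2965° (mod 360°)

325.3°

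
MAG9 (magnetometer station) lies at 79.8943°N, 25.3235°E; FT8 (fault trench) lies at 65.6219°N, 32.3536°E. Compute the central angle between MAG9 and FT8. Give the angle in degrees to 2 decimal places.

14.40°

Δφ = -14.2724°,  Δλ = 7.0301°
a = sin²(Δφ/2) + cos φ₁ cos φ₂ sin²(Δλ/2) = 0.015705
c = 2·arcsin(√a) = 0.251299 rad = 14.3984°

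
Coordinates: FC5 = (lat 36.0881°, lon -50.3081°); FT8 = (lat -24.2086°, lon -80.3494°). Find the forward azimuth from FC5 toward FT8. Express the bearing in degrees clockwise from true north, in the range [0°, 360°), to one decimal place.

Δλ = -30.0413°
y = sin Δλ · cos φ₂ = -0.456599
x = cos φ₁ sin φ₂ − sin φ₁ cos φ₂ cos Δλ = -0.796434
θ = atan2(y, x) = -150.1742° → 209.8258° (mod 360°)

209.8°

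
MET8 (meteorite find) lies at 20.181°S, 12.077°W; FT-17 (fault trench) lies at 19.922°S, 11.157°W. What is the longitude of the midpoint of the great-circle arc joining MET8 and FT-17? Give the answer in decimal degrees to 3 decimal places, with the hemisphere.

Bx = cos φ₂ cos Δλ = 0.940036,  By = cos φ₂ sin Δλ = 0.015095
φₘ = atan2(sin φ₁ + sin φ₂, √((cos φ₁ + Bx)² + By²)) = -20.05209°
λₘ = λ₁ + atan2(By, cos φ₁ + Bx) = -11.61662°

11.617°W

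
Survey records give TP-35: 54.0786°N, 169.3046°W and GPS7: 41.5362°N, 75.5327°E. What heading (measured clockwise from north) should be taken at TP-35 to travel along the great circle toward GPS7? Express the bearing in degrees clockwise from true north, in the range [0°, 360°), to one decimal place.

Δλ = -115.1627°
y = sin Δλ · cos φ₂ = -0.677504
x = cos φ₁ sin φ₂ − sin φ₁ cos φ₂ cos Δλ = 0.646763
θ = atan2(y, x) = -46.3298° → 313.6702° (mod 360°)

313.7°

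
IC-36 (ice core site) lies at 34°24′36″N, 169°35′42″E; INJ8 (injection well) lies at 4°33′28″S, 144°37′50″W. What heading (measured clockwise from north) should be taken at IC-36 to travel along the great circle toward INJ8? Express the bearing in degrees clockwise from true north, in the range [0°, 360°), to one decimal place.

IC-36: φ = +34.41000°, λ = +169.59500°
INJ8: φ = -4.55778°, λ = -144.63056°
Δλ = 45.7744°
y = sin Δλ · cos φ₂ = 0.714333
x = cos φ₁ sin φ₂ − sin φ₁ cos φ₂ cos Δλ = -0.458469
θ = atan2(y, x) = 122.6929° → 122.6929° (mod 360°)

122.7°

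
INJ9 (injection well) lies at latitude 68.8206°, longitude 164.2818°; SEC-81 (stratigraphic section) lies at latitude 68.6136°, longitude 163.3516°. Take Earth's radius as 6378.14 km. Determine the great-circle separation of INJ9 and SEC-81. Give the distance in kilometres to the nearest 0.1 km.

44.1 km

Δφ = -0.2070°,  Δλ = -0.9302°
a = sin²(Δφ/2) + cos φ₁ cos φ₂ sin²(Δλ/2) = 0.000012
c = 2·arcsin(√a) = 0.006912 rad = 0.3960°
d = R·c = 6378.14 × 0.006912 = 44.1 km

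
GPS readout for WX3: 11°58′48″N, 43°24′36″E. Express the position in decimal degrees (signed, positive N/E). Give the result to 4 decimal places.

lat: 11.9800° N → +11.9800°
lon: 43.4100° E → +43.4100°

+11.9800°, +43.4100°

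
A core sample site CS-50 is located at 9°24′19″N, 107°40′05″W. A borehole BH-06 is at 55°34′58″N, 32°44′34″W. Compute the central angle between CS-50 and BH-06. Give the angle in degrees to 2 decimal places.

73.75°

CS-50: φ = +9.40528°, λ = -107.66806°
BH-06: φ = +55.58278°, λ = -32.74278°
Δφ = 46.1775°,  Δλ = 74.9253°
a = sin²(Δφ/2) + cos φ₁ cos φ₂ sin²(Δλ/2) = 0.360083
c = 2·arcsin(√a) = 1.287175 rad = 73.7497°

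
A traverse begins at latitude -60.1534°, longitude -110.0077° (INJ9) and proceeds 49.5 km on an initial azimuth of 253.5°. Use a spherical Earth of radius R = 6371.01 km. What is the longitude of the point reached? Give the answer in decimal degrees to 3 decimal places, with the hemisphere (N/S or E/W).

δ = d/R = 49.5/6371.01 = 0.007770 rad
φ₂ = arcsin(sin φ₁ cos δ + cos φ₁ sin δ cos θ)
   = arcsin(-0.86736·0.99997 + 0.49768·0.00777·-0.28402) = -60.27705°
λ₂ = λ₁ + atan2(sin θ sin δ cos φ₁, cos δ − sin φ₁ sin φ₂) = -110.86861°

110.869°W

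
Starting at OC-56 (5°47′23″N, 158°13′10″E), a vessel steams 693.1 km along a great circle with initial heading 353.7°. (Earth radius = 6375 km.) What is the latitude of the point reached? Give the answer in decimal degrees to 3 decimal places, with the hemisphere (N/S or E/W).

OC-56: φ = +5.78972°, λ = +158.21944°
δ = d/R = 693.1/6375 = 0.108722 rad
φ₂ = arcsin(sin φ₁ cos δ + cos φ₁ sin δ cos θ)
   = arcsin(0.10088·0.99410 + 0.99490·0.10851·0.99396) = 11.98082°
λ₂ = λ₁ + atan2(sin θ sin δ cos φ₁, cos δ − sin φ₁ sin φ₂) = 157.52201°

11.981°N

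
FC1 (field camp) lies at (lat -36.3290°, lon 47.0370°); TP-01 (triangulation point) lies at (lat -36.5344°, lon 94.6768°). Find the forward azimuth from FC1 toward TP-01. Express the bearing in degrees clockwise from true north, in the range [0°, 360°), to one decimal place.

105.0°

Δλ = 47.6398°
y = sin Δλ · cos φ₂ = 0.593725
x = cos φ₁ sin φ₂ − sin φ₁ cos φ₂ cos Δλ = -0.158864
θ = atan2(y, x) = 104.9799° → 104.9799° (mod 360°)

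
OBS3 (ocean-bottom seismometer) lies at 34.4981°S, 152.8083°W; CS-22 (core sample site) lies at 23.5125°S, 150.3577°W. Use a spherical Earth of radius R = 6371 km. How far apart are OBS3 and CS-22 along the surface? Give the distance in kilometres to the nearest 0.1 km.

Δφ = 10.9856°,  Δλ = 2.4506°
a = sin²(Δφ/2) + cos φ₁ cos φ₂ sin²(Δλ/2) = 0.009508
c = 2·arcsin(√a) = 0.195328 rad = 11.1915°
d = R·c = 6371 × 0.195328 = 1244.4 km

1244.4 km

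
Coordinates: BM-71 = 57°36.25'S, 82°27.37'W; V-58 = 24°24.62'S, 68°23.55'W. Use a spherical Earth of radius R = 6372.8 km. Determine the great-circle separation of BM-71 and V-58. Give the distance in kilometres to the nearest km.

3859 km

BM-71: φ = -57.60417°, λ = -82.45617°
V-58: φ = -24.41033°, λ = -68.39250°
Δφ = 33.1938°,  Δλ = 14.0637°
a = sin²(Δφ/2) + cos φ₁ cos φ₂ sin²(Δλ/2) = 0.088900
c = 2·arcsin(√a) = 0.605531 rad = 34.6944°
d = R·c = 6372.8 × 0.605531 = 3858.9 km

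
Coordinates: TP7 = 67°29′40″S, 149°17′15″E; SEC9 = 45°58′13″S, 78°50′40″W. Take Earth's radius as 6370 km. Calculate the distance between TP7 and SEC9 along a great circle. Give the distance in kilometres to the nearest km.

6768 km

TP7: φ = -67.49444°, λ = +149.28750°
SEC9: φ = -45.97028°, λ = -78.84444°
Δφ = 21.5242°,  Δλ = 131.8681°
a = sin²(Δφ/2) + cos φ₁ cos φ₂ sin²(Δλ/2) = 0.256668
c = 2·arcsin(√a) = 1.062529 rad = 60.8784°
d = R·c = 6370 × 1.062529 = 6768.3 km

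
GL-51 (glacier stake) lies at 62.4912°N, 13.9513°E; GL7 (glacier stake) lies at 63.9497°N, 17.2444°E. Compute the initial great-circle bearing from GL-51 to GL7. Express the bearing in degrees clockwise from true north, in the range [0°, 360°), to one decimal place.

Δλ = 3.2931°
y = sin Δλ · cos φ₂ = 0.025227
x = cos φ₁ sin φ₂ − sin φ₁ cos φ₂ cos Δλ = 0.026096
θ = atan2(y, x) = 44.0299° → 44.0299° (mod 360°)

44.0°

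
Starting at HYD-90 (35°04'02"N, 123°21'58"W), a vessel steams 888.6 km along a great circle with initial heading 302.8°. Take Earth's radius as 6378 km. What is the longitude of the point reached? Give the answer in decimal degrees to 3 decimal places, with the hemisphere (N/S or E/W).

132.016°W

HYD-90: φ = +35.06722°, λ = -123.36611°
δ = d/R = 888.6/6378 = 0.139323 rad
φ₂ = arcsin(sin φ₁ cos δ + cos φ₁ sin δ cos θ)
   = arcsin(0.57454·0.99031 + 0.81848·0.13887·0.54171) = 39.09018°
λ₂ = λ₁ + atan2(sin θ sin δ cos φ₁, cos δ − sin φ₁ sin φ₂) = -132.01606°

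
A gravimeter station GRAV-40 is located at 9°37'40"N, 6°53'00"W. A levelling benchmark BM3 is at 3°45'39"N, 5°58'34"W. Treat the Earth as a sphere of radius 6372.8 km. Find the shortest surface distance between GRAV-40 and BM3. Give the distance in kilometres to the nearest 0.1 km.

GRAV-40: φ = +9.62778°, λ = -6.88333°
BM3: φ = +3.76083°, λ = -5.97611°
Δφ = -5.8669°,  Δλ = 0.9072°
a = sin²(Δφ/2) + cos φ₁ cos φ₂ sin²(Δλ/2) = 0.002681
c = 2·arcsin(√a) = 0.103597 rad = 5.9357°
d = R·c = 6372.8 × 0.103597 = 660.2 km

660.2 km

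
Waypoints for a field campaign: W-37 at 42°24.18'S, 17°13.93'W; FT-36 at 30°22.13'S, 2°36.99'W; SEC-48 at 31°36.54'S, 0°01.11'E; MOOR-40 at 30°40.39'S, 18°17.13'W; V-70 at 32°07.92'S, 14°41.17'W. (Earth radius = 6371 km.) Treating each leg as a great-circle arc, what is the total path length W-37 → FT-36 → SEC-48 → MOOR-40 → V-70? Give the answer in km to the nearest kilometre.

W-37: φ = -42.40300°, λ = -17.23217°
FT-36: φ = -30.36883°, λ = -2.61650°
SEC-48: φ = -31.60900°, λ = +0.01850°
MOOR-40: φ = -30.67317°, λ = -18.28550°
V-70: φ = -32.13200°, λ = -14.68617°
W-37→FT-36: c = 0.292912 rad, d = 1866.14 km
FT-36→SEC-48: c = 0.044974 rad, d = 286.53 km
SEC-48→MOOR-40: c = 0.273597 rad, d = 1743.09 km
MOOR-40→V-70: c = 0.059352 rad, d = 378.13 km
Total = 1866.14 + 286.53 + 1743.09 + 378.13 = 4273.90 km

4274 km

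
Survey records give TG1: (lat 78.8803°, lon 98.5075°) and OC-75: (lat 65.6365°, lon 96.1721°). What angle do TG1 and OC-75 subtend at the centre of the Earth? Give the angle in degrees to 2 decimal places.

13.26°

Δφ = -13.2438°,  Δλ = -2.3354°
a = sin²(Δφ/2) + cos φ₁ cos φ₂ sin²(Δλ/2) = 0.013331
c = 2·arcsin(√a) = 0.231436 rad = 13.2603°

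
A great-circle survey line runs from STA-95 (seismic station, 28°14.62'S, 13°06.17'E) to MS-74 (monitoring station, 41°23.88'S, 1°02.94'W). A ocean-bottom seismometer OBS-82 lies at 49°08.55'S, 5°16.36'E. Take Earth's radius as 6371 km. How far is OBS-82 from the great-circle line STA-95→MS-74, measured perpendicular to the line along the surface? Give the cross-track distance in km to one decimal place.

STA-95: φ = -28.24367°, λ = +13.10283°
MS-74: φ = -41.39800°, λ = -1.04900°
OBS-82: φ = -49.14250°, λ = +5.27267°
δ₁₃ = central angle STA-95→OBS-82 = 0.379531 rad  (haversine)
θ₁₃ = bearing STA-95→OBS-82 = 193.920°,  θ₁₂ = bearing STA-95→MS-74 = 217.577°
dₓₜ = R·arcsin(sin δ₁₃ · sin(θ₁₃ − θ₁₂)) = 6371·arcsin(0.37048·sin(-23.658°)) = -950.669 km
|dₓₜ| = 950.669 km

950.7 km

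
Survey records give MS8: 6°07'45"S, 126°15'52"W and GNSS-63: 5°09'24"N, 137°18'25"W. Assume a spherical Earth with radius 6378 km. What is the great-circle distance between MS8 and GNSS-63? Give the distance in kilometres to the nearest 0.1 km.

MS8: φ = -6.12917°, λ = -126.26444°
GNSS-63: φ = +5.15667°, λ = -137.30694°
Δφ = 11.2858°,  Δλ = -11.0425°
a = sin²(Δφ/2) + cos φ₁ cos φ₂ sin²(Δλ/2) = 0.018836
c = 2·arcsin(√a) = 0.275355 rad = 15.7767°
d = R·c = 6378 × 0.275355 = 1756.2 km

1756.2 km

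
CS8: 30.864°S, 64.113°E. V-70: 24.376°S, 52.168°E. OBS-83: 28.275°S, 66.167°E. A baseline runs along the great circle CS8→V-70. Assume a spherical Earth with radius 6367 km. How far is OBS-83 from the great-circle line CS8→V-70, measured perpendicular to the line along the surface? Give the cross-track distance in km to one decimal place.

δ₁₃ = central angle CS8→OBS-83 = 0.054897 rad  (haversine)
θ₁₃ = bearing CS8→OBS-83 = 35.119°,  θ₁₂ = bearing CS8→V-70 = 298.621°
dₓₜ = R·arcsin(sin δ₁₃ · sin(θ₁₃ − θ₁₂)) = 6367·arcsin(0.05487·sin(-263.503°)) = 347.281 km
|dₓₜ| = 347.281 km

347.3 km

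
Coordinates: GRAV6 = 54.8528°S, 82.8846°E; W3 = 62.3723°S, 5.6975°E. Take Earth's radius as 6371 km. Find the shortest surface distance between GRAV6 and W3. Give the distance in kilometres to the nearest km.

4270 km

Δφ = -7.5195°,  Δλ = -77.1871°
a = sin²(Δφ/2) + cos φ₁ cos φ₂ sin²(Δλ/2) = 0.108177
c = 2·arcsin(√a) = 0.670282 rad = 38.4043°
d = R·c = 6371 × 0.670282 = 4270.4 km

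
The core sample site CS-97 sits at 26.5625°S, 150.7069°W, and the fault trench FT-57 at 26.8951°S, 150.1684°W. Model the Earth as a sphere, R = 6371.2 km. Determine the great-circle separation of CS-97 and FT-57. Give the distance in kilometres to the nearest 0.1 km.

65.0 km

Δφ = -0.3326°,  Δλ = 0.5385°
a = sin²(Δφ/2) + cos φ₁ cos φ₂ sin²(Δλ/2) = 0.000026
c = 2·arcsin(√a) = 0.010206 rad = 0.5848°
d = R·c = 6371.2 × 0.010206 = 65.0 km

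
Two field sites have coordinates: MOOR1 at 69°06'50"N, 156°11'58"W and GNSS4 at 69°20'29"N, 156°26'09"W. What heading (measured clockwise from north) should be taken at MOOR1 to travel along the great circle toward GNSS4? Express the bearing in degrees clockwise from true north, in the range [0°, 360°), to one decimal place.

339.9°

MOOR1: φ = +69.11389°, λ = -156.19944°
GNSS4: φ = +69.34139°, λ = -156.43583°
Δλ = -0.2364°
y = sin Δλ · cos φ₂ = -0.001456
x = cos φ₁ sin φ₂ − sin φ₁ cos φ₂ cos Δλ = 0.003973
θ = atan2(y, x) = -20.1190° → 339.8810° (mod 360°)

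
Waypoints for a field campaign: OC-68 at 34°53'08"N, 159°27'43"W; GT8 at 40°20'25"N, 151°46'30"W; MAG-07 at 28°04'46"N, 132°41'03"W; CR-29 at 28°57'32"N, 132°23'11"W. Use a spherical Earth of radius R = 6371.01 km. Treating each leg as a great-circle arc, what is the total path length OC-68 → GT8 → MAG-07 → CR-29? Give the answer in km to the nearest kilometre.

3225 km

OC-68: φ = +34.88556°, λ = -159.46194°
GT8: φ = +40.34028°, λ = -151.77500°
MAG-07: φ = +28.07944°, λ = -132.68417°
CR-29: φ = +28.95889°, λ = -132.38639°
OC-68→GT8: c = 0.142578 rad, d = 908.36 km
GT8→MAG-07: c = 0.347566 rad, d = 2214.35 km
MAG-07→CR-29: c = 0.016014 rad, d = 102.03 km
Total = 908.36 + 2214.35 + 102.03 = 3224.74 km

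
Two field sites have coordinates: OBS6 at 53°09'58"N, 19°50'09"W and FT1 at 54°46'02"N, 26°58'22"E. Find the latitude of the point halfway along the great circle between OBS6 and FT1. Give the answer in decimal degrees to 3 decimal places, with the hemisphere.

OBS6: φ = +53.16611°, λ = -19.83583°
FT1: φ = +54.76722°, λ = +26.97278°
Bx = cos φ₂ cos Δλ = 0.394852,  By = cos φ₂ sin Δλ = 0.420601
φₘ = atan2(sin φ₁ + sin φ₂, √((cos φ₁ + Bx)² + By²)) = 56.27272°
λₘ = λ₁ + atan2(By, cos φ₁ + Bx) = 3.09212°

56.273°N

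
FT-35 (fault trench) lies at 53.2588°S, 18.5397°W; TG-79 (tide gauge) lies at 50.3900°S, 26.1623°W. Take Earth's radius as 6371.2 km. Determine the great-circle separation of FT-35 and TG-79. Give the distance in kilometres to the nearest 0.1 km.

Δφ = 2.8688°,  Δλ = -7.6226°
a = sin²(Δφ/2) + cos φ₁ cos φ₂ sin²(Δλ/2) = 0.002312
c = 2·arcsin(√a) = 0.096198 rad = 5.5117°
d = R·c = 6371.2 × 0.096198 = 612.9 km

612.9 km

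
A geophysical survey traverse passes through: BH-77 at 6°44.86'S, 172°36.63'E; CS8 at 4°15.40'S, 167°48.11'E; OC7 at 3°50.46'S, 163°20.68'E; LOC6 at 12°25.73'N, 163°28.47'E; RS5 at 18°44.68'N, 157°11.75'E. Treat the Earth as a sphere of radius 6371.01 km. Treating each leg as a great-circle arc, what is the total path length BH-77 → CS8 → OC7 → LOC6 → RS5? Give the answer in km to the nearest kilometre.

3878 km

BH-77: φ = -6.74767°, λ = +172.61050°
CS8: φ = -4.25667°, λ = +167.80183°
OC7: φ = -3.84100°, λ = +163.34467°
LOC6: φ = +12.42883°, λ = +163.47450°
RS5: φ = +18.74467°, λ = +157.19583°
BH-77→CS8: c = 0.094170 rad, d = 599.96 km
CS8→OC7: c = 0.077936 rad, d = 496.53 km
OC7→LOC6: c = 0.283971 rad, d = 1809.18 km
LOC6→RS5: c = 0.152571 rad, d = 972.03 km
Total = 599.96 + 496.53 + 1809.18 + 972.03 = 3877.70 km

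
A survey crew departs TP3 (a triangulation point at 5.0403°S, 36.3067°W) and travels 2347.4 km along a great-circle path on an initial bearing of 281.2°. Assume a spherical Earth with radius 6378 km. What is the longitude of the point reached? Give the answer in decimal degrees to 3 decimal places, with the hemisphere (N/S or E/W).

56.976°W

δ = d/R = 2347.4/6378 = 0.368046 rad
φ₂ = arcsin(sin φ₁ cos δ + cos φ₁ sin δ cos θ)
   = arcsin(-0.08786·0.93303 + 0.99613·0.35979·0.19423) = -0.70813°
λ₂ = λ₁ + atan2(sin θ sin δ cos φ₁, cos δ − sin φ₁ sin φ₂) = -56.97567°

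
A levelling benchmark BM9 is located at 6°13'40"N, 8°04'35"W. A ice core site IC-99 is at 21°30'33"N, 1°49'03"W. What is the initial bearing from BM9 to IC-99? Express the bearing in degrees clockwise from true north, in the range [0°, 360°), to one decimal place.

BM9: φ = +6.22778°, λ = -8.07639°
IC-99: φ = +21.50917°, λ = -1.81750°
Δλ = 6.2589°
y = sin Δλ · cos φ₂ = 0.101429
x = cos φ₁ sin φ₂ − sin φ₁ cos φ₂ cos Δλ = 0.264161
θ = atan2(y, x) = 21.0051° → 21.0051° (mod 360°)

21.0°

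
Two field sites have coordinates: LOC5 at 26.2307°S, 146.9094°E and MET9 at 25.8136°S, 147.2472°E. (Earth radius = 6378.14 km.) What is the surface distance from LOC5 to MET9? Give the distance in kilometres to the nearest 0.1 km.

57.4 km

Δφ = 0.4171°,  Δλ = 0.3378°
a = sin²(Δφ/2) + cos φ₁ cos φ₂ sin²(Δλ/2) = 0.000020
c = 2·arcsin(√a) = 0.009004 rad = 0.5159°
d = R·c = 6378.14 × 0.009004 = 57.4 km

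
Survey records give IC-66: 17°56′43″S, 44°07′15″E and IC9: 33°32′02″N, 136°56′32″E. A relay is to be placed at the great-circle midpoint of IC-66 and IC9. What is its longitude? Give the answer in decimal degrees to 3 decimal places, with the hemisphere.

86.566°E

IC-66: φ = -17.94528°, λ = +44.12083°
IC9: φ = +33.53389°, λ = +136.94222°
Bx = cos φ₂ cos Δλ = -0.041030,  By = cos φ₂ sin Δλ = 0.832549
φₘ = atan2(sin φ₁ + sin φ₂, √((cos φ₁ + Bx)² + By²)) = 11.20259°
λₘ = λ₁ + atan2(By, cos φ₁ + Bx) = 86.56581°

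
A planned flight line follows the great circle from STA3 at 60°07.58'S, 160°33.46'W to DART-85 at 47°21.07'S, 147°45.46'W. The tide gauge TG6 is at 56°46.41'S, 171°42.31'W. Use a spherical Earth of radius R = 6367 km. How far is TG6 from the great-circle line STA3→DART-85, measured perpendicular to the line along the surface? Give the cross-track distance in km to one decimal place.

STA3: φ = -60.12633°, λ = -160.55767°
DART-85: φ = -47.35117°, λ = -147.75767°
TG6: φ = -56.77350°, λ = -171.70517°
δ₁₃ = central angle STA3→TG6 = 0.117209 rad  (haversine)
θ₁₃ = bearing STA3→TG6 = 295.053°,  θ₁₂ = bearing STA3→DART-85 = 36.009°
dₓₜ = R·arcsin(sin δ₁₃ · sin(θ₁₃ − θ₁₂)) = 6367·arcsin(0.11694·sin(259.044°)) = -732.607 km
|dₓₜ| = 732.607 km

732.6 km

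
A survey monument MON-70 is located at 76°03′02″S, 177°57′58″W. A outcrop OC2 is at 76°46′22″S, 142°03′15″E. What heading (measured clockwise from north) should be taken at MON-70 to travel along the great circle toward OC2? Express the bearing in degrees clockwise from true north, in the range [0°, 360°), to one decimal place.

246.3°

MON-70: φ = -76.05056°, λ = -177.96611°
OC2: φ = -76.77278°, λ = +142.05417°
Δλ = -39.9797°
y = sin Δλ · cos φ₂ = -0.147016
x = cos φ₁ sin φ₂ − sin φ₁ cos φ₂ cos Δλ = -0.064508
θ = atan2(y, x) = -113.6909° → 246.3091° (mod 360°)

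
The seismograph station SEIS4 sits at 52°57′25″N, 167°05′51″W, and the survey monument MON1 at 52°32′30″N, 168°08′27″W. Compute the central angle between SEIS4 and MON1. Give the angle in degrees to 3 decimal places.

0.756°

SEIS4: φ = +52.95694°, λ = -167.09750°
MON1: φ = +52.54167°, λ = -168.14083°
Δφ = -0.4153°,  Δλ = -1.0433°
a = sin²(Δφ/2) + cos φ₁ cos φ₂ sin²(Δλ/2) = 0.000044
c = 2·arcsin(√a) = 0.013192 rad = 0.7558°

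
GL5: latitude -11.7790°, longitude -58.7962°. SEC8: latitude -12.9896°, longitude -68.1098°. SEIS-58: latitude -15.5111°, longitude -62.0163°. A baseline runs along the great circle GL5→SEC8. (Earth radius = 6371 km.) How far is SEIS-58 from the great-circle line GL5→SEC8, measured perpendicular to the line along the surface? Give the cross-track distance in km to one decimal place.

360.9 km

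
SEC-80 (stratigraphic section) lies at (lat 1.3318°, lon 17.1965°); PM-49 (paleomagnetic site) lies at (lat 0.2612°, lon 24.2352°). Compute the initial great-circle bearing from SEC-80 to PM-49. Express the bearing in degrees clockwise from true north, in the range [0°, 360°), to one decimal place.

Δλ = 7.0387°
y = sin Δλ · cos φ₂ = 0.122538
x = cos φ₁ sin φ₂ − sin φ₁ cos φ₂ cos Δλ = -0.018509
θ = atan2(y, x) = 98.5895° → 98.5895° (mod 360°)

98.6°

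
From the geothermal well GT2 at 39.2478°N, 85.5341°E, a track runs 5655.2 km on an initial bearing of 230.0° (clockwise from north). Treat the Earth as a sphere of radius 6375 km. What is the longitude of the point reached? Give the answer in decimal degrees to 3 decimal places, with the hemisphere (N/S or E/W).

49.098°E

δ = d/R = 5655.2/6375 = 0.887090 rad
φ₂ = arcsin(sin φ₁ cos δ + cos φ₁ sin δ cos θ)
   = arcsin(0.63268·0.63167 + 0.77442·0.77524·-0.64279) = 0.78731°
λ₂ = λ₁ + atan2(sin θ sin δ cos φ₁, cos δ − sin φ₁ sin φ₂) = 49.09827°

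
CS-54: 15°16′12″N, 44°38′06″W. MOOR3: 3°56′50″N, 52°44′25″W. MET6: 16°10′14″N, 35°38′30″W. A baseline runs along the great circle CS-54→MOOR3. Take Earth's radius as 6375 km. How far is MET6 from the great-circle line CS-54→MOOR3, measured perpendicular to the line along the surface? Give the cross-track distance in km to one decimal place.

CS-54: φ = +15.27000°, λ = -44.63500°
MOOR3: φ = +3.94722°, λ = -52.74028°
MET6: φ = +16.17056°, λ = -35.64167°
δ₁₃ = central angle CS-54→MET6 = 0.151894 rad  (haversine)
θ₁₃ = bearing CS-54→MET6 = 82.853°,  θ₁₂ = bearing CS-54→MOOR3 = 215.984°
dₓₜ = R·arcsin(sin δ₁₃ · sin(θ₁₃ − θ₁₂)) = 6375·arcsin(0.15131·sin(-133.132°)) = -705.394 km
|dₓₜ| = 705.394 km

705.4 km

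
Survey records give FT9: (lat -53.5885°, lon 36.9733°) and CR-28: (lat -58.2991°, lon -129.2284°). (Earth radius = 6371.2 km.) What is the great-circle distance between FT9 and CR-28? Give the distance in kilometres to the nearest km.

7512 km

Δφ = -4.7106°,  Δλ = -166.2017°
a = sin²(Δφ/2) + cos φ₁ cos φ₂ sin²(Δλ/2) = 0.309106
c = 2·arcsin(√a) = 1.179066 rad = 67.5555°
d = R·c = 6371.2 × 1.179066 = 7512.1 km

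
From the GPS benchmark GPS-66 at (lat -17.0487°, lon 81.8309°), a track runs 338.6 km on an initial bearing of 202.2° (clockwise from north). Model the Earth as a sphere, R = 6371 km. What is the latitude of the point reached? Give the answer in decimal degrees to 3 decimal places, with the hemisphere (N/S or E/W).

19.864°S

δ = d/R = 338.6/6371 = 0.053147 rad
φ₂ = arcsin(sin φ₁ cos δ + cos φ₁ sin δ cos θ)
   = arcsin(-0.29318·0.99859 + 0.95606·0.05312·-0.92587) = -19.86428°
λ₂ = λ₁ + atan2(sin θ sin δ cos φ₁, cos δ − sin φ₁ sin φ₂) = 80.60803°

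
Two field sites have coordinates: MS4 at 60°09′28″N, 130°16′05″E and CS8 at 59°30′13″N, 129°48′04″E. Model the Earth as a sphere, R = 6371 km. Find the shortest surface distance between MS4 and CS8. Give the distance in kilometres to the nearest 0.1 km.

77.3 km

MS4: φ = +60.15778°, λ = +130.26806°
CS8: φ = +59.50361°, λ = +129.80111°
Δφ = -0.6542°,  Δλ = -0.4669°
a = sin²(Δφ/2) + cos φ₁ cos φ₂ sin²(Δλ/2) = 0.000037
c = 2·arcsin(√a) = 0.012130 rad = 0.6950°
d = R·c = 6371 × 0.012130 = 77.3 km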